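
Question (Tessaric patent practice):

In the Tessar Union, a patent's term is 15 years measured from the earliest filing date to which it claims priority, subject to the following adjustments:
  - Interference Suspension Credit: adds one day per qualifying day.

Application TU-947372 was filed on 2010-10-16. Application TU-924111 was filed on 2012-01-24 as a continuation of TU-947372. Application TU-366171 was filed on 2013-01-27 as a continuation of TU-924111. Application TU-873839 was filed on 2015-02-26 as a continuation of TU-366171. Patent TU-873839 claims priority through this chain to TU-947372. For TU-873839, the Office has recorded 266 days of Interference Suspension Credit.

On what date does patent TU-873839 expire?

2026-07-09

Earliest priority filing: 16 October 2010.
Base term: 16 October 2010 + 15 years → 16 October 2025.
Interference Suspension Credit: +266 days → 9 July 2026.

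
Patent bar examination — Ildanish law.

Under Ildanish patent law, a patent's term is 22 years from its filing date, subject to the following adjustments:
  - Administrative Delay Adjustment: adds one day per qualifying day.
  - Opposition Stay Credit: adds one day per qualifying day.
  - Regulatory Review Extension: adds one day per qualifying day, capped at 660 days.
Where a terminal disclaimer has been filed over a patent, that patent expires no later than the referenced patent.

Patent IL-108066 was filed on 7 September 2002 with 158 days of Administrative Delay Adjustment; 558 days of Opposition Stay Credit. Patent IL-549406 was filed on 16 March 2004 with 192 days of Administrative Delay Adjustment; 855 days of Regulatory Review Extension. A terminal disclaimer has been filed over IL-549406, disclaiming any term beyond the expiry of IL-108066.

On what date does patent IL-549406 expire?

Natural term of IL-549406:
  Base: filing + 22 years → 16 March 2026.
  Administrative Delay Adjustment: +192 days → 24 September 2026.
  Regulatory Review Extension: 855 days claimed exceeds the 660-day cap, so +660 days → 15 July 2028.
Expiry of referenced patent IL-108066:
  Base: filing + 22 years → 7 September 2024.
  Administrative Delay Adjustment: +158 days → 12 February 2025.
  Opposition Stay Credit: +558 days → 24 August 2026.
Terminal disclaimer: IL-549406 expires on the earlier of 15 July 2028 and 24 August 2026.

August 24, 2026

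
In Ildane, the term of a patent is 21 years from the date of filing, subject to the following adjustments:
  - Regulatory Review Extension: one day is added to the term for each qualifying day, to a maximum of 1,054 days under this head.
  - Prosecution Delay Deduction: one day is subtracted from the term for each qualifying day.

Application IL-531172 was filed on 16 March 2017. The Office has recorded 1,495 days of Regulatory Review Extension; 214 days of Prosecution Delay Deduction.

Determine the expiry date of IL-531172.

July 3, 2040

Base term: filing date + 21 years → 16 March 2038.
Regulatory Review Extension: 1495 days claimed exceeds the 1054-day cap, so +1054 days → 2 February 2041.
Prosecution Delay Deduction: −214 days → 3 July 2040.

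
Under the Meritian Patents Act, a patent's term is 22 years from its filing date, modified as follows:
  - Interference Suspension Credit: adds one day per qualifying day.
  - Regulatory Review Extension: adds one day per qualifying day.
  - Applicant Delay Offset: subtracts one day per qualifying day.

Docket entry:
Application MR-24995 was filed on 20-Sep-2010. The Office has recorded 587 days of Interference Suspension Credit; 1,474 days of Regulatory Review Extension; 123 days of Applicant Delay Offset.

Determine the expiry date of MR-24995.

Base term: filing date + 22 years → 20 September 2032.
Interference Suspension Credit: +587 days → 30 April 2034.
Regulatory Review Extension: +1474 days → 13 May 2038.
Applicant Delay Offset: −123 days → 10 January 2038.

2038-01-10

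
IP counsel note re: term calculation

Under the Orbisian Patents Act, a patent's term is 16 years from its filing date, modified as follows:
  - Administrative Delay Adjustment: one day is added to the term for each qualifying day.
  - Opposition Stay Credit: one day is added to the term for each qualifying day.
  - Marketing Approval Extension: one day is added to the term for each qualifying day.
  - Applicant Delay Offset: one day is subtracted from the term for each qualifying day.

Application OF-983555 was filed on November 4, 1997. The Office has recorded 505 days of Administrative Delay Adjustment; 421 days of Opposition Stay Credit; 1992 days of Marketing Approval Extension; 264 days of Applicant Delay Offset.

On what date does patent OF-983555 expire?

2021-02-09

Base term: filing date + 16 years → 4 November 2013.
Administrative Delay Adjustment: +505 days → 24 March 2015.
Opposition Stay Credit: +421 days → 18 May 2016.
Marketing Approval Extension: +1992 days → 31 October 2021.
Applicant Delay Offset: −264 days → 9 February 2021.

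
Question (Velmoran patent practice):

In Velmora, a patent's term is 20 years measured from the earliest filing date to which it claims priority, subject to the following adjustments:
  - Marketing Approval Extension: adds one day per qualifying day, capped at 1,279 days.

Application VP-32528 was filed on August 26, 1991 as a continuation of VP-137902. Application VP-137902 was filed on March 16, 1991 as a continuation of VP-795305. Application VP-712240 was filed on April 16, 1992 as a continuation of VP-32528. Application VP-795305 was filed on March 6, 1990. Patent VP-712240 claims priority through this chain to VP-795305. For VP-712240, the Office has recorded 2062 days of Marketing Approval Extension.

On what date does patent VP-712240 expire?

Earliest priority filing: 6 March 1990.
Base term: 6 March 1990 + 20 years → 6 March 2010.
Marketing Approval Extension: 2062 days claimed exceeds the 1279-day cap, so +1279 days → 5 September 2013.

2013-09-05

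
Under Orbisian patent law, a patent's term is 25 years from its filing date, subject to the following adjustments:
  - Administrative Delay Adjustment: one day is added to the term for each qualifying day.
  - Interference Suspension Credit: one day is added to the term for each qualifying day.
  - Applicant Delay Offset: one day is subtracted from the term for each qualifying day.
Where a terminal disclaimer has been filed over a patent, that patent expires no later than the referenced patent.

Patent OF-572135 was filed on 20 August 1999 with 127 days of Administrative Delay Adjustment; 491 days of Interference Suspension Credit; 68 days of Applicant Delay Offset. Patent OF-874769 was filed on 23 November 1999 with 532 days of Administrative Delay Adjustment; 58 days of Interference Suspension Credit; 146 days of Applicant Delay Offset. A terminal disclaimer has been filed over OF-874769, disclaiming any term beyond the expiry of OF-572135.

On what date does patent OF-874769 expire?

Natural term of OF-874769:
  Base: filing + 25 years → 23 November 2024.
  Administrative Delay Adjustment: +532 days → 9 May 2026.
  Interference Suspension Credit: +58 days → 6 July 2026.
  Applicant Delay Offset: −146 days → 10 February 2026.
Expiry of referenced patent OF-572135:
  Base: filing + 25 years → 20 August 2024.
  Administrative Delay Adjustment: +127 days → 25 December 2024.
  Interference Suspension Credit: +491 days → 30 April 2026.
  Applicant Delay Offset: −68 days → 21 February 2026.
Terminal disclaimer: OF-874769 expires on the earlier of 10 February 2026 and 21 February 2026.

2026-02-10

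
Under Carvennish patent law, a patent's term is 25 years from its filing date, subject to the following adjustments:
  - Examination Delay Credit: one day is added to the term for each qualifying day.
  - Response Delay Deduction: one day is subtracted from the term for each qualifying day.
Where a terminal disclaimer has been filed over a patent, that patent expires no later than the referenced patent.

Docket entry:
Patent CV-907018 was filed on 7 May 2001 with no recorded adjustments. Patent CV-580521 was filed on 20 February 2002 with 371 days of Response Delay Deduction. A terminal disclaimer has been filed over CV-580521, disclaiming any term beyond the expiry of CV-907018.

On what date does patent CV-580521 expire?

2026-02-14

Natural term of CV-580521:
  Base: filing + 25 years → 20 February 2027.
  Response Delay Deduction: −371 days → 14 February 2026.
Expiry of referenced patent CV-907018:
  Base: filing + 25 years → 7 May 2026.
Terminal disclaimer: CV-580521 expires on the earlier of 14 February 2026 and 7 May 2026.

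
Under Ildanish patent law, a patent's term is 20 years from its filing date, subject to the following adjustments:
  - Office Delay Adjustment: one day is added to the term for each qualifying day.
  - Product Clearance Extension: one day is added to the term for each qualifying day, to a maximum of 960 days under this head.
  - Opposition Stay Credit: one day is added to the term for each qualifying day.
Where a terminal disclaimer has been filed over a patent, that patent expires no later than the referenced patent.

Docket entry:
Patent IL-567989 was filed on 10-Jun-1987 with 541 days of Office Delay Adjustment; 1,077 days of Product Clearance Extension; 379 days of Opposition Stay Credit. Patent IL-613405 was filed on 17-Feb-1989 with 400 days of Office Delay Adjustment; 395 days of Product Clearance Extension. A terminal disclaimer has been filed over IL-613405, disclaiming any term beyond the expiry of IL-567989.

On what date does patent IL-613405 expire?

2011-04-23

Natural term of IL-613405:
  Base: filing + 20 years → 17 February 2009.
  Office Delay Adjustment: +400 days → 24 March 2010.
  Product Clearance Extension: 395 days (within the 960-day cap) → +395 days → 23 April 2011.
Expiry of referenced patent IL-567989:
  Base: filing + 20 years → 10 June 2007.
  Office Delay Adjustment: +541 days → 2 December 2008.
  Product Clearance Extension: 1077 days claimed exceeds the 960-day cap, so +960 days → 20 July 2011.
  Opposition Stay Credit: +379 days → 2 August 2012.
Terminal disclaimer: IL-613405 expires on the earlier of 23 April 2011 and 2 August 2012.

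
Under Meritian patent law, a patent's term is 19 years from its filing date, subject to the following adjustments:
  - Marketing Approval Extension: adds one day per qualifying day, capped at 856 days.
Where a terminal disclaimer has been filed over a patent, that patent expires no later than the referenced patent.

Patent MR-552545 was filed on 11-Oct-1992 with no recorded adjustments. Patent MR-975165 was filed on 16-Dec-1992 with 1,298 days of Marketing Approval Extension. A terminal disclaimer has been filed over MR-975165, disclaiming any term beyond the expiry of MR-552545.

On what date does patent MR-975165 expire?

2011-10-11

Natural term of MR-975165:
  Base: filing + 19 years → 16 December 2011.
  Marketing Approval Extension: 1298 days claimed exceeds the 856-day cap, so +856 days → 20 April 2014.
Expiry of referenced patent MR-552545:
  Base: filing + 19 years → 11 October 2011.
Terminal disclaimer: MR-975165 expires on the earlier of 20 April 2014 and 11 October 2011.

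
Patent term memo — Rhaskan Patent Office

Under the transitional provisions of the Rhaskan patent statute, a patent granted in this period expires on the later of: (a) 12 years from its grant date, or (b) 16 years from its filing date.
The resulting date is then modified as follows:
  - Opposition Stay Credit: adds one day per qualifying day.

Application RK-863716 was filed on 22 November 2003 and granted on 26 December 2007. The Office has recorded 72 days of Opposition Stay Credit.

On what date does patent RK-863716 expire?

(a) grant + 12 years → 26 December 2019.
(b) filing + 16 years → 22 November 2019.
Later of the two: 26 December 2019.
Opposition Stay Credit: +72 days → 7 March 2020.

March 7, 2020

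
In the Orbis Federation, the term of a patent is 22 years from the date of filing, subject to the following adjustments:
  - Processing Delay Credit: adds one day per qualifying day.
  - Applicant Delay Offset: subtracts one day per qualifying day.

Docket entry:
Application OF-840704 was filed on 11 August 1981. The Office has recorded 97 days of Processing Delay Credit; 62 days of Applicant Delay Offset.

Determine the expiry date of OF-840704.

Base term: filing date + 22 years → 11 August 2003.
Processing Delay Credit: +97 days → 16 November 2003.
Applicant Delay Offset: −62 days → 15 September 2003.

September 15, 2003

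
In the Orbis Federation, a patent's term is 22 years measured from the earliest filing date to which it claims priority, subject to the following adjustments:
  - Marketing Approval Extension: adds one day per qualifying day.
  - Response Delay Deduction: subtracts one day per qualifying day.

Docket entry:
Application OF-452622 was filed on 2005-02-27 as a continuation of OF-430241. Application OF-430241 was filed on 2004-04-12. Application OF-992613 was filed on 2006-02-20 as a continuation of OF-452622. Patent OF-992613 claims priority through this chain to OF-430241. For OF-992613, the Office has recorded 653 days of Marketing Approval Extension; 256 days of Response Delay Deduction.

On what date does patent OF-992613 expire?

May 14, 2027

Earliest priority filing: 12 April 2004.
Base term: 12 April 2004 + 22 years → 12 April 2026.
Marketing Approval Extension: +653 days → 25 January 2028.
Response Delay Deduction: −256 days → 14 May 2027.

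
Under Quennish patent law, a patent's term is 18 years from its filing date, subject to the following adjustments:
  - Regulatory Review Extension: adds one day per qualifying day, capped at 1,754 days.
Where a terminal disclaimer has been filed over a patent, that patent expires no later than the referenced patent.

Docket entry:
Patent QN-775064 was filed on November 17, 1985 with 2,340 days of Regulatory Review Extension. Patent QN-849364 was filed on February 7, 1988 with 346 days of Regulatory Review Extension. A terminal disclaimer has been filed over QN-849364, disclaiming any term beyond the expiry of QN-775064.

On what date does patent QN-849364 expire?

2007-01-19

Natural term of QN-849364:
  Base: filing + 18 years → 7 February 2006.
  Regulatory Review Extension: 346 days (within the 1754-day cap) → +346 days → 19 January 2007.
Expiry of referenced patent QN-775064:
  Base: filing + 18 years → 17 November 2003.
  Regulatory Review Extension: 2340 days claimed exceeds the 1754-day cap, so +1754 days → 5 September 2008.
Terminal disclaimer: QN-849364 expires on the earlier of 19 January 2007 and 5 September 2008.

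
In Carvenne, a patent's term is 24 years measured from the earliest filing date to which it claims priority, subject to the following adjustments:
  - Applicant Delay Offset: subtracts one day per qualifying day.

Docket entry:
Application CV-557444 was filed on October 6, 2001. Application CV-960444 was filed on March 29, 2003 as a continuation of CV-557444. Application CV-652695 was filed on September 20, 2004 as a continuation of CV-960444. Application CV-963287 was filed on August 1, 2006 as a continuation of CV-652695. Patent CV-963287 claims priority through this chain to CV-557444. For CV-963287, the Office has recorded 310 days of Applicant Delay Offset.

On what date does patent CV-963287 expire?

Earliest priority filing: 6 October 2001.
Base term: 6 October 2001 + 24 years → 6 October 2025.
Applicant Delay Offset: −310 days → 30 November 2024.

November 30, 2024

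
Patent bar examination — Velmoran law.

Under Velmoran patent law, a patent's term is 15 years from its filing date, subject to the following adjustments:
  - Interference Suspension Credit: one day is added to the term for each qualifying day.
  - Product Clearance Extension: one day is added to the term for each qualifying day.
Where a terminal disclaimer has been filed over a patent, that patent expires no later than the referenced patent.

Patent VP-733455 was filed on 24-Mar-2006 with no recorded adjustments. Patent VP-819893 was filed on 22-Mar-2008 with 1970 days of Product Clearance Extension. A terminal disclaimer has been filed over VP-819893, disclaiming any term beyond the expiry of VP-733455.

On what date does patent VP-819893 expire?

Natural term of VP-819893:
  Base: filing + 15 years → 22 March 2023.
  Product Clearance Extension: +1970 days → 12 August 2028.
Expiry of referenced patent VP-733455:
  Base: filing + 15 years → 24 March 2021.
Terminal disclaimer: VP-819893 expires on the earlier of 12 August 2028 and 24 March 2021.

March 24, 2021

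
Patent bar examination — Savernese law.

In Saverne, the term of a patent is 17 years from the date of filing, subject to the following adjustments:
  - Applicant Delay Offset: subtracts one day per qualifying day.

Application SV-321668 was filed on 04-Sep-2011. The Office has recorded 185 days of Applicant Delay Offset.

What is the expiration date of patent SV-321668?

Base term: filing date + 17 years → 4 September 2028.
Applicant Delay Offset: −185 days → 3 March 2028.

2028-03-03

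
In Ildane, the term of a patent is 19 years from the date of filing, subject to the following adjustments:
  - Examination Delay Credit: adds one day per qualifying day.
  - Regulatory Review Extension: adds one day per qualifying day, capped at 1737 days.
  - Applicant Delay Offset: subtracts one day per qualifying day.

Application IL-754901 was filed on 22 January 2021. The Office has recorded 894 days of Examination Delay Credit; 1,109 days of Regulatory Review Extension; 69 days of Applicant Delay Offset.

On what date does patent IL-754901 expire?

Base term: filing date + 19 years → 22 January 2040.
Examination Delay Credit: +894 days → 4 July 2042.
Regulatory Review Extension: 1109 days (within the 1737-day cap) → +1109 days → 17 July 2045.
Applicant Delay Offset: −69 days → 9 May 2045.

2045-05-09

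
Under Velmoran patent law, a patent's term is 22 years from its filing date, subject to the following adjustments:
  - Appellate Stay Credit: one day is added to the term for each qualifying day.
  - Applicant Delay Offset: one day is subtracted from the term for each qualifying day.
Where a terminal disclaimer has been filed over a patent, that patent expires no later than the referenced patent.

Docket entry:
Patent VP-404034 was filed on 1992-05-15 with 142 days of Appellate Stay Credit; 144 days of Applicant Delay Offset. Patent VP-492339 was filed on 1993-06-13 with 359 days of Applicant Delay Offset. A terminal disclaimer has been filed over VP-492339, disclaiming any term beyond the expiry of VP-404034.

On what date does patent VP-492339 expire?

Natural term of VP-492339:
  Base: filing + 22 years → 13 June 2015.
  Applicant Delay Offset: −359 days → 19 June 2014.
Expiry of referenced patent VP-404034:
  Base: filing + 22 years → 15 May 2014.
  Appellate Stay Credit: +142 days → 4 October 2014.
  Applicant Delay Offset: −144 days → 13 May 2014.
Terminal disclaimer: VP-492339 expires on the earlier of 19 June 2014 and 13 May 2014.

2014-05-13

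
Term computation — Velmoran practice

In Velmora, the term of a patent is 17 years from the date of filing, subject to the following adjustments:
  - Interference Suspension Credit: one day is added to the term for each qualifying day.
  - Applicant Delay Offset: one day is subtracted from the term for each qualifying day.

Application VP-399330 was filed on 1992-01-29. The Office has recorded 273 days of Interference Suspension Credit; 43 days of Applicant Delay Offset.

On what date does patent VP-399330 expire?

September 16, 2009

Base term: filing date + 17 years → 29 January 2009.
Interference Suspension Credit: +273 days → 29 October 2009.
Applicant Delay Offset: −43 days → 16 September 2009.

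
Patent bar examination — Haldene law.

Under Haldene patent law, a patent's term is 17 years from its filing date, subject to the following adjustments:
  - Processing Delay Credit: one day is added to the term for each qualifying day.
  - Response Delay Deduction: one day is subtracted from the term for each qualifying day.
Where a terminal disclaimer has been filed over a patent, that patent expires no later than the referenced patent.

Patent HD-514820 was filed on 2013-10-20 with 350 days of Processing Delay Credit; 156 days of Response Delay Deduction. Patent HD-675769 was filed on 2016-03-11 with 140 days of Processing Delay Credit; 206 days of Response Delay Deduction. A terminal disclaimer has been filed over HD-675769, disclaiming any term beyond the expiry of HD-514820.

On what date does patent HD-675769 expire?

May 2, 2031

Natural term of HD-675769:
  Base: filing + 17 years → 11 March 2033.
  Processing Delay Credit: +140 days → 29 July 2033.
  Response Delay Deduction: −206 days → 4 January 2033.
Expiry of referenced patent HD-514820:
  Base: filing + 17 years → 20 October 2030.
  Processing Delay Credit: +350 days → 5 October 2031.
  Response Delay Deduction: −156 days → 2 May 2031.
Terminal disclaimer: HD-675769 expires on the earlier of 4 January 2033 and 2 May 2031.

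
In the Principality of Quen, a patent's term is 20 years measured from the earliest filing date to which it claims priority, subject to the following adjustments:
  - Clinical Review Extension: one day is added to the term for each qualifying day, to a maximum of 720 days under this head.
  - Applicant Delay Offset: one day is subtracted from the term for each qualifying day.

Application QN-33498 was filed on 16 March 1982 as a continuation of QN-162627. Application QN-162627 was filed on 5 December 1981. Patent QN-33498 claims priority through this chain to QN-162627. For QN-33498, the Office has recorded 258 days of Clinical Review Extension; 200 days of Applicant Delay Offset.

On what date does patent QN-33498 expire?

February 1, 2002

Earliest priority filing: 5 December 1981.
Base term: 5 December 1981 + 20 years → 5 December 2001.
Clinical Review Extension: 258 days (within the 720-day cap) → +258 days → 20 August 2002.
Applicant Delay Offset: −200 days → 1 February 2002.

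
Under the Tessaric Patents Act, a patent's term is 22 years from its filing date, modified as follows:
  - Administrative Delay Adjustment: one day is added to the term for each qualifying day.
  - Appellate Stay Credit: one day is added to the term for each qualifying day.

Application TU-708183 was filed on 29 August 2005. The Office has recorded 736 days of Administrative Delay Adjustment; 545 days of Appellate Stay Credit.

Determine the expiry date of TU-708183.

Base term: filing date + 22 years → 29 August 2027.
Administrative Delay Adjustment: +736 days → 3 September 2029.
Appellate Stay Credit: +545 days → 2 March 2031.

March 2, 2031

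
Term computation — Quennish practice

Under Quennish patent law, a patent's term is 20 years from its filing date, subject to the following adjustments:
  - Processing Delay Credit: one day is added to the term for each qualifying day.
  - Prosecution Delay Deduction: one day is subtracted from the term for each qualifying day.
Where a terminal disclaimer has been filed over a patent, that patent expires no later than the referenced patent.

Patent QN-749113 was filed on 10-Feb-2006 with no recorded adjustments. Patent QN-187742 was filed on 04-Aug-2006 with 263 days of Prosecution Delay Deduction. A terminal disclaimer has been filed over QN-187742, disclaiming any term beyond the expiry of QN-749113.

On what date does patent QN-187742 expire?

November 14, 2025

Natural term of QN-187742:
  Base: filing + 20 years → 4 August 2026.
  Prosecution Delay Deduction: −263 days → 14 November 2025.
Expiry of referenced patent QN-749113:
  Base: filing + 20 years → 10 February 2026.
Terminal disclaimer: QN-187742 expires on the earlier of 14 November 2025 and 10 February 2026.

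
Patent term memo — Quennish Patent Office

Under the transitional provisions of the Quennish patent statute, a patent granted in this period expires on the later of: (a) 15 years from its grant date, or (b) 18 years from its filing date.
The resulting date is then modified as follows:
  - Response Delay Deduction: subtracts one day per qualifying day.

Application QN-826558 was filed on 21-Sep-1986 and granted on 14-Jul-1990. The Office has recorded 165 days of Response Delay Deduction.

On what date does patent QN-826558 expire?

2005-01-30

(a) grant + 15 years → 14 July 2005.
(b) filing + 18 years → 21 September 2004.
Later of the two: 14 July 2005.
Response Delay Deduction: −165 days → 30 January 2005.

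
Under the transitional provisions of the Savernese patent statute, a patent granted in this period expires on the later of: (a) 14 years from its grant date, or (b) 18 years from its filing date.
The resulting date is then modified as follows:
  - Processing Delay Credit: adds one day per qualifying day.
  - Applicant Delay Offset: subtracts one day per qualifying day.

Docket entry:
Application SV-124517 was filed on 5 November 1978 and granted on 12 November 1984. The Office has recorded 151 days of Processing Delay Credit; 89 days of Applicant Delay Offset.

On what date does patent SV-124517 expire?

1999-01-13

(a) grant + 14 years → 12 November 1998.
(b) filing + 18 years → 5 November 1996.
Later of the two: 12 November 1998.
Processing Delay Credit: +151 days → 12 April 1999.
Applicant Delay Offset: −89 days → 13 January 1999.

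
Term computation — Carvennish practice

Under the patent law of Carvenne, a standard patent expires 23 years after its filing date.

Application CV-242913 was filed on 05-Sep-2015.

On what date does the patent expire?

Filing date + 23 years → 5 September 2038.

2038-09-05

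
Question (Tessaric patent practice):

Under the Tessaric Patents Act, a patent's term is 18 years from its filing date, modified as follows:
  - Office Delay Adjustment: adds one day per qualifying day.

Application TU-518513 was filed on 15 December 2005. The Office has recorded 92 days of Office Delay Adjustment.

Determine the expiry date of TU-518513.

Base term: filing date + 18 years → 15 December 2023.
Office Delay Adjustment: +92 days → 16 March 2024.

2024-03-16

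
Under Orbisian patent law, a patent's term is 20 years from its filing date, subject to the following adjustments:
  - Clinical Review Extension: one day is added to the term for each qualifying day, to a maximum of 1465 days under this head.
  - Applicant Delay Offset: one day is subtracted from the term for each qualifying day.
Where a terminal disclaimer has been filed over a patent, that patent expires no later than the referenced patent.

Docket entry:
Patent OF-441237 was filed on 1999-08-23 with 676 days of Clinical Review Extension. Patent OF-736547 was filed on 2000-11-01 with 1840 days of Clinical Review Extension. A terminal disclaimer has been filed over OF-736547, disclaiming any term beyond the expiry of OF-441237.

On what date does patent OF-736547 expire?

June 29, 2021

Natural term of OF-736547:
  Base: filing + 20 years → 1 November 2020.
  Clinical Review Extension: 1840 days claimed exceeds the 1465-day cap, so +1465 days → 5 November 2024.
Expiry of referenced patent OF-441237:
  Base: filing + 20 years → 23 August 2019.
  Clinical Review Extension: 676 days (within the 1465-day cap) → +676 days → 29 June 2021.
Terminal disclaimer: OF-736547 expires on the earlier of 5 November 2024 and 29 June 2021.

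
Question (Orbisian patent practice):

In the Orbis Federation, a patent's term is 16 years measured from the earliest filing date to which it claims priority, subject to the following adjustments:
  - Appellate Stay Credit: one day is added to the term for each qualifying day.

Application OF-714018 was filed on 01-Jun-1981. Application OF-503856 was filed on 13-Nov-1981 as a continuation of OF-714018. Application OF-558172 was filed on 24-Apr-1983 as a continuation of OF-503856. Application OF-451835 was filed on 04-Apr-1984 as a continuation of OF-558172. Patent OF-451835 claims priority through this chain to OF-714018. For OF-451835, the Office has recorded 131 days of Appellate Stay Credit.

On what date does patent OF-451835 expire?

Earliest priority filing: 1 June 1981.
Base term: 1 June 1981 + 16 years → 1 June 1997.
Appellate Stay Credit: +131 days → 10 October 1997.

October 10, 1997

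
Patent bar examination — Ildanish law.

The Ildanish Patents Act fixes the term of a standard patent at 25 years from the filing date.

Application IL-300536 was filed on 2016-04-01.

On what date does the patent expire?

2041-04-01

Filing date + 25 years → 1 April 2041.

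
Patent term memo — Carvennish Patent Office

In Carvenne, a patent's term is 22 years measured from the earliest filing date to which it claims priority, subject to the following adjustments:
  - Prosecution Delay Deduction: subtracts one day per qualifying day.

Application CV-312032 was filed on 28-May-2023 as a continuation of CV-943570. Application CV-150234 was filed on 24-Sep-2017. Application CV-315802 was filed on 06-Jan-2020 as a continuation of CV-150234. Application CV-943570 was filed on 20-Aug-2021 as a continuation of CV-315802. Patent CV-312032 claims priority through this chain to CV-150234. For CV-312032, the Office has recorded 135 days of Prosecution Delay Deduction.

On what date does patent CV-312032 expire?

2039-05-12

Earliest priority filing: 24 September 2017.
Base term: 24 September 2017 + 22 years → 24 September 2039.
Prosecution Delay Deduction: −135 days → 12 May 2039.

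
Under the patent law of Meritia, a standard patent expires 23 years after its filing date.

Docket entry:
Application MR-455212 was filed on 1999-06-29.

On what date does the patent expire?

2022-06-29

Filing date + 23 years → 29 June 2022.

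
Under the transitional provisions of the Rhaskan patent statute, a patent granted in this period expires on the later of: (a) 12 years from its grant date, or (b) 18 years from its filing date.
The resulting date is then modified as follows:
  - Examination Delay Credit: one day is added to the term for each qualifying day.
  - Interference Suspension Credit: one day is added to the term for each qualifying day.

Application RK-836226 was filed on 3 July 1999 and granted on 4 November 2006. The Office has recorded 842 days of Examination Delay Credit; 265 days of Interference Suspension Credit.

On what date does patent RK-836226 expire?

2021-11-15

(a) grant + 12 years → 4 November 2018.
(b) filing + 18 years → 3 July 2017.
Later of the two: 4 November 2018.
Examination Delay Credit: +842 days → 23 February 2021.
Interference Suspension Credit: +265 days → 15 November 2021.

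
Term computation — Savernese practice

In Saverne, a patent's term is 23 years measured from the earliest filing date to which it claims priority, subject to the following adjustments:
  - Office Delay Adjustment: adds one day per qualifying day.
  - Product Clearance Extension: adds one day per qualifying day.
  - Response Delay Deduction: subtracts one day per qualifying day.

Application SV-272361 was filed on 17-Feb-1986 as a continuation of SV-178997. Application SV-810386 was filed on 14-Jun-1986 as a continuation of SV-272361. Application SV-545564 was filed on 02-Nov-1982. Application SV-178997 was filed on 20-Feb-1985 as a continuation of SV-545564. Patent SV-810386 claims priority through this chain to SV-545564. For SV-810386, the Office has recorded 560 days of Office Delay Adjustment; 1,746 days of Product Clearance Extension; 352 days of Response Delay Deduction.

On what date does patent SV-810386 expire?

March 10, 2011

Earliest priority filing: 2 November 1982.
Base term: 2 November 1982 + 23 years → 2 November 2005.
Office Delay Adjustment: +560 days → 16 May 2007.
Product Clearance Extension: +1746 days → 25 February 2012.
Response Delay Deduction: −352 days → 10 March 2011.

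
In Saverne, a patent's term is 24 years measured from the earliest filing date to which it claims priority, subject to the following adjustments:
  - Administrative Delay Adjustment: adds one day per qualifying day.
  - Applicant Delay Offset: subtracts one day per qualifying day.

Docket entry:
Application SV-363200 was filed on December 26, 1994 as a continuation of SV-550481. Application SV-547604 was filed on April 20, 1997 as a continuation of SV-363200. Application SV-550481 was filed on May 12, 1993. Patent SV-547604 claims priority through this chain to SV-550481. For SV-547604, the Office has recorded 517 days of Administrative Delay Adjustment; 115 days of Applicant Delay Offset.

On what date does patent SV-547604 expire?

Earliest priority filing: 12 May 1993.
Base term: 12 May 1993 + 24 years → 12 May 2017.
Administrative Delay Adjustment: +517 days → 11 October 2018.
Applicant Delay Offset: −115 days → 18 June 2018.

2018-06-18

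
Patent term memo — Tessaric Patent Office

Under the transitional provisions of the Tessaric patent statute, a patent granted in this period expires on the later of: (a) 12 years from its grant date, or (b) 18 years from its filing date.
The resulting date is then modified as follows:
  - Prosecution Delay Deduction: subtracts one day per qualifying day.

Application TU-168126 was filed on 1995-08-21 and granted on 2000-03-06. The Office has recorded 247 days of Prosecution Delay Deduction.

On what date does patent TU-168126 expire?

(a) grant + 12 years → 6 March 2012.
(b) filing + 18 years → 21 August 2013.
Later of the two: 21 August 2013.
Prosecution Delay Deduction: −247 days → 17 December 2012.

2012-12-17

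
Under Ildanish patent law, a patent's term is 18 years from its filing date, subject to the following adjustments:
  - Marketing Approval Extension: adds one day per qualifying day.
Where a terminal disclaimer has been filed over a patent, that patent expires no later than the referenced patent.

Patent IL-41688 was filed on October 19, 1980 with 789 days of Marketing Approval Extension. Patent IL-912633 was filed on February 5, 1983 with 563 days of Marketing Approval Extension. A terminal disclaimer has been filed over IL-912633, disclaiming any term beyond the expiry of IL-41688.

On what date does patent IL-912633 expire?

Natural term of IL-912633:
  Base: filing + 18 years → 5 February 2001.
  Marketing Approval Extension: +563 days → 22 August 2002.
Expiry of referenced patent IL-41688:
  Base: filing + 18 years → 19 October 1998.
  Marketing Approval Extension: +789 days → 16 December 2000.
Terminal disclaimer: IL-912633 expires on the earlier of 22 August 2002 and 16 December 2000.

2000-12-16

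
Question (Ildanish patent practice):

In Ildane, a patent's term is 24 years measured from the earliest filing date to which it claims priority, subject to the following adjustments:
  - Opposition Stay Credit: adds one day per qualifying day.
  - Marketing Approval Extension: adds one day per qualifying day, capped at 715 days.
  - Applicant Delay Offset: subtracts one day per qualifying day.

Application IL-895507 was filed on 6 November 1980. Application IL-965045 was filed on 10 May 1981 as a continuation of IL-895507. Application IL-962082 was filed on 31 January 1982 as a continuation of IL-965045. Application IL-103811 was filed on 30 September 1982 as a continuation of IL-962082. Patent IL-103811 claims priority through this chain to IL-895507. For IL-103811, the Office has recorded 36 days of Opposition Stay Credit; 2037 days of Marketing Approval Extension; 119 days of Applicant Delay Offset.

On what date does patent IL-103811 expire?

Earliest priority filing: 6 November 1980.
Base term: 6 November 1980 + 24 years → 6 November 2004.
Opposition Stay Credit: +36 days → 12 December 2004.
Marketing Approval Extension: 2037 days claimed exceeds the 715-day cap, so +715 days → 27 November 2006.
Applicant Delay Offset: −119 days → 31 July 2006.

July 31, 2006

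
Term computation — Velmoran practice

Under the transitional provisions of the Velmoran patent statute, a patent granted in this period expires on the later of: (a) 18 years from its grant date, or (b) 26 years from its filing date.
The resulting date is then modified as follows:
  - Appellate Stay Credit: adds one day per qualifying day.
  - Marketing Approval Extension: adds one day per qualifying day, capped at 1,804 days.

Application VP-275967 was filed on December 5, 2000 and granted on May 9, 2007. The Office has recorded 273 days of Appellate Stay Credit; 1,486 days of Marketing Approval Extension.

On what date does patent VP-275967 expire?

(a) grant + 18 years → 9 May 2025.
(b) filing + 26 years → 5 December 2026.
Later of the two: 5 December 2026.
Appellate Stay Credit: +273 days → 4 September 2027.
Marketing Approval Extension: 1486 days (within the 1804-day cap) → +1486 days → 29 September 2031.

2031-09-29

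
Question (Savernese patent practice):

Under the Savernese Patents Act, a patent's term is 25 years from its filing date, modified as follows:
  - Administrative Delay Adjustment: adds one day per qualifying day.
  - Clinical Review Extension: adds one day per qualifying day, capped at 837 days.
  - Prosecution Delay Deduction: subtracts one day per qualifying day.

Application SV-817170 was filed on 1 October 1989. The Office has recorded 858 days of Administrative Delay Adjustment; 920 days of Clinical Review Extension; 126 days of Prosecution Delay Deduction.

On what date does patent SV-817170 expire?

2019-01-17

Base term: filing date + 25 years → 1 October 2014.
Administrative Delay Adjustment: +858 days → 5 February 2017.
Clinical Review Extension: 920 days claimed exceeds the 837-day cap, so +837 days → 23 May 2019.
Prosecution Delay Deduction: −126 days → 17 January 2019.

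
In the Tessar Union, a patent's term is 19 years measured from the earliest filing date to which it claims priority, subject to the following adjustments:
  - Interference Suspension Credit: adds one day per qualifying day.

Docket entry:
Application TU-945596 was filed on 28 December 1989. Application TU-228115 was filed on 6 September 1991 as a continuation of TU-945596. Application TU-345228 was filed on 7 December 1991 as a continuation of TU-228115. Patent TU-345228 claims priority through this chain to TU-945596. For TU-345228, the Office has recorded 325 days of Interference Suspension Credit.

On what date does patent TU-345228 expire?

2009-11-18

Earliest priority filing: 28 December 1989.
Base term: 28 December 1989 + 19 years → 28 December 2008.
Interference Suspension Credit: +325 days → 18 November 2009.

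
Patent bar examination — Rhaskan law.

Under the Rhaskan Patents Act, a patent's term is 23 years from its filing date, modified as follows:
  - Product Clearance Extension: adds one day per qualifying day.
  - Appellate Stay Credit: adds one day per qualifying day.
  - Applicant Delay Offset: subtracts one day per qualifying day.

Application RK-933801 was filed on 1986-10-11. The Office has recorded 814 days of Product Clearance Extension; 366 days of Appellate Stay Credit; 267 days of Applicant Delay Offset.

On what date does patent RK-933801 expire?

Base term: filing date + 23 years → 11 October 2009.
Product Clearance Extension: +814 days → 3 January 2012.
Appellate Stay Credit: +366 days → 3 January 2013.
Applicant Delay Offset: −267 days → 11 April 2012.

April 11, 2012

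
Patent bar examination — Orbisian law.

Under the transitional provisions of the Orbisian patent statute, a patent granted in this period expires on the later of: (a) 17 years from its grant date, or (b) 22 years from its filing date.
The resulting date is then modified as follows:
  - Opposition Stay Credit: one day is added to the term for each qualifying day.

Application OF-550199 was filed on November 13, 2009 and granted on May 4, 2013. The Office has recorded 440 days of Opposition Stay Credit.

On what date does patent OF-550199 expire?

2033-01-26

(a) grant + 17 years → 4 May 2030.
(b) filing + 22 years → 13 November 2031.
Later of the two: 13 November 2031.
Opposition Stay Credit: +440 days → 26 January 2033.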